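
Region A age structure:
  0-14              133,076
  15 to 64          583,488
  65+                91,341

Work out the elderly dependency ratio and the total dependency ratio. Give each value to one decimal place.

Old-age dependency ratio: 15.7
Total dependency ratio: 38.5

Old-age dependency ratio = 91,341 / 583,488 × 100 = 15.7
Total dependency ratio = (133,076 + 91,341) / 583,488 × 100 = 224,417 / 583,488 × 100 = 38.5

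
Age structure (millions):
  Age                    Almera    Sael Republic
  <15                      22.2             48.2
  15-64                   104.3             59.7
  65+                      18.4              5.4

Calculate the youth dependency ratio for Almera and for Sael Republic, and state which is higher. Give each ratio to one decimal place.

Almera: 21.3
Sael Republic: 80.7
Higher: Sael Republic

Almera: 22.2 / 104.3 × 100 = 21.3
Sael Republic: 48.2 / 59.7 × 100 = 80.7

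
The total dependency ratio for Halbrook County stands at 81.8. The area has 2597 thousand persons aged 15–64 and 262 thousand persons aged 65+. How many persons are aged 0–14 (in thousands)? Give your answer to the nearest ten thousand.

Aged 0–14: 1860

Total dependency ratio = (youth + elderly) / working-age × 100
81.8 = (Y + 262) / 2597 × 100
⇒ 1860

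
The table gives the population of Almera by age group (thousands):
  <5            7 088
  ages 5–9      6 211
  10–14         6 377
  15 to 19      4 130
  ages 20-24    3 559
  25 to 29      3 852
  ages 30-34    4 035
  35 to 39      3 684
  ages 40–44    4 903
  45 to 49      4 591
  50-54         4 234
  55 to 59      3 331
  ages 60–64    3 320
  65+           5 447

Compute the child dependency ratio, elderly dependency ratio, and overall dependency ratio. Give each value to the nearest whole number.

0–14: 7 088 + 6 211 + 6 377 = 19 676
15–64: 4 130 + 3 559 + 3 852 + 4 035 + 3 684 + 4 903 + 4 591 + 4 234 + 3 331 + 3 320 = 39 639
65+: 5 447
Youth dependency ratio = 19 676 / 39 639 × 100 = 50
Old-age dependency ratio = 5 447 / 39 639 × 100 = 14
Total dependency ratio = (19 676 + 5 447) / 39 639 × 100 = 25 123 / 39 639 × 100 = 63

Youth dependency ratio: 50
Old-age dependency ratio: 14
Total dependency ratio: 63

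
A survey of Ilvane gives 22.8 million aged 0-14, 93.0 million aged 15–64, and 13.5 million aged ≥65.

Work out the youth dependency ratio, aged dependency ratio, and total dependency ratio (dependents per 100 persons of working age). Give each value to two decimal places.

Youth dependency ratio: 24.52
Old-age dependency ratio: 14.52
Total dependency ratio: 39.03

Youth dependency ratio = 22.8 / 93.0 × 100 = 24.52
Old-age dependency ratio = 13.5 / 93.0 × 100 = 14.52
Total dependency ratio = (22.8 + 13.5) / 93.0 × 100 = 36.3 / 93.0 × 100 = 39.03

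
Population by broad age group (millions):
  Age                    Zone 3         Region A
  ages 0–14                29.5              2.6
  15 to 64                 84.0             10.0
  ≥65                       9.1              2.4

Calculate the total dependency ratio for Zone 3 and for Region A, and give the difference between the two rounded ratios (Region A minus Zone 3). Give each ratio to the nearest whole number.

Zone 3: (29.5 + 9.1) / 84.0 × 100 = 38.6 / 84.0 × 100 = 46
Region A: (2.6 + 2.4) / 10.0 × 100 = 5.0 / 10.0 × 100 = 50

Zone 3: 46
Region A: 50
Difference: +4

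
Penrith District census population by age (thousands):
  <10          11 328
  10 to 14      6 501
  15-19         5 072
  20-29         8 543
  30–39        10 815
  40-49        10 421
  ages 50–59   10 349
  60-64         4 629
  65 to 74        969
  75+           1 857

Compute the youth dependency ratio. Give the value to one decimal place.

0–14: 11 328 + 6 501 = 17 829
15–64: 5 072 + 8 543 + 10 815 + 10 421 + 10 349 + 4 629 = 49 829
65+: 969 + 1 857 = 2 826
Youth dependency ratio = 17 829 / 49 829 × 100 = 35.8

Youth dependency ratio: 35.8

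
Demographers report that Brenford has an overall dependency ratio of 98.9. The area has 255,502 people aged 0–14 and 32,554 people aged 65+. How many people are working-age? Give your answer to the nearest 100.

Total dependency ratio = (youth + elderly) / working-age × 100
98.9 = (255,502 + 32,554) / W × 100
⇒ 291,300

Working-age: 291,300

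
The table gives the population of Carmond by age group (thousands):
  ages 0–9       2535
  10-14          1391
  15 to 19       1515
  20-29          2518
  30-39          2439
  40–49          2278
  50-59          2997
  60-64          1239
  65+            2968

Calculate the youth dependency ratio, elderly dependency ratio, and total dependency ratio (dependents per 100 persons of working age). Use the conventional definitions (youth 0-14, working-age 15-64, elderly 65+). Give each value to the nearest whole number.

Youth dependency ratio: 30
Old-age dependency ratio: 23
Total dependency ratio: 53

0–14: 2535 + 1391 = 3926
15–64: 1515 + 2518 + 2439 + 2278 + 2997 + 1239 = 12986
65+: 2968
Youth dependency ratio = 3926 / 12986 × 100 = 30
Old-age dependency ratio = 2968 / 12986 × 100 = 23
Total dependency ratio = (3926 + 2968) / 12986 × 100 = 6894 / 12986 × 100 = 53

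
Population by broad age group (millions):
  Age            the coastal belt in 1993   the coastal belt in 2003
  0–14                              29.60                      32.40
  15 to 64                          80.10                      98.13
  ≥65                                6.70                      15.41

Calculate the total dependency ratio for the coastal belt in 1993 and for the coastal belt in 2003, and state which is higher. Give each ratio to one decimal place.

the coastal belt in 1993: (29.60 + 6.70) / 80.10 × 100 = 36.30 / 80.10 × 100 = 45.3
the coastal belt in 2003: (32.40 + 15.41) / 98.13 × 100 = 47.81 / 98.13 × 100 = 48.7

the coastal belt in 1993: 45.3
the coastal belt in 2003: 48.7
Higher: the coastal belt in 2003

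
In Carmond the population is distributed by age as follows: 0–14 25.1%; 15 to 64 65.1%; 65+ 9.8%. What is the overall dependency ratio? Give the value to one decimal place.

Total dependency ratio: 53.6

Total dependency ratio = (25.1 + 9.8) / 65.1 × 100 = 34.9 / 65.1 × 100 = 53.6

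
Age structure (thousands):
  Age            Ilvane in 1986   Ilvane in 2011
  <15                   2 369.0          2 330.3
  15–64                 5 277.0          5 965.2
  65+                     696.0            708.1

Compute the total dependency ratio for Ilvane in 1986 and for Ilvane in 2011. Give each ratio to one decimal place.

Ilvane in 1986: (2 369.0 + 696.0) / 5 277.0 × 100 = 3 065.0 / 5 277.0 × 100 = 58.1
Ilvane in 2011: (2 330.3 + 708.1) / 5 965.2 × 100 = 3 038.4 / 5 965.2 × 100 = 50.9

Ilvane in 1986: 58.1
Ilvane in 2011: 50.9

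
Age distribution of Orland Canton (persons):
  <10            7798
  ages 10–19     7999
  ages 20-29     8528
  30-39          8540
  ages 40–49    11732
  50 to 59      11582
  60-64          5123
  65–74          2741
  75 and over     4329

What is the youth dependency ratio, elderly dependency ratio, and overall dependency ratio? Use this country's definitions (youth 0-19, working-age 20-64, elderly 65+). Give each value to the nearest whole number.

0–19: 7798 + 7999 = 15797
20–64: 8528 + 8540 + 11732 + 11582 + 5123 = 45505
65+: 2741 + 4329 = 7070
Youth dependency ratio = 15797 / 45505 × 100 = 35
Old-age dependency ratio = 7070 / 45505 × 100 = 16
Total dependency ratio = (15797 + 7070) / 45505 × 100 = 22867 / 45505 × 100 = 50

Youth dependency ratio: 35
Old-age dependency ratio: 16
Total dependency ratio: 50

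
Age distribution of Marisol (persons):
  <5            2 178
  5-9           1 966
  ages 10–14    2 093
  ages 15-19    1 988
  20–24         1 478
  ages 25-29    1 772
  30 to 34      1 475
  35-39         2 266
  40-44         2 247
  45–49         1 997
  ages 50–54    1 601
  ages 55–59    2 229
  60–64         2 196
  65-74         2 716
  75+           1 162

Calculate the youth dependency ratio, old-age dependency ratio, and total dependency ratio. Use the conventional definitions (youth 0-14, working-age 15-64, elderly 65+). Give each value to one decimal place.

Youth dependency ratio: 32.4
Old-age dependency ratio: 20.1
Total dependency ratio: 52.5

0–14: 2 178 + 1 966 + 2 093 = 6 237
15–64: 1 988 + 1 478 + 1 772 + 1 475 + 2 266 + 2 247 + 1 997 + 1 601 + 2 229 + 2 196 = 19 249
65+: 2 716 + 1 162 = 3 878
Youth dependency ratio = 6 237 / 19 249 × 100 = 32.4
Old-age dependency ratio = 3 878 / 19 249 × 100 = 20.1
Total dependency ratio = (6 237 + 3 878) / 19 249 × 100 = 10 115 / 19 249 × 100 = 52.5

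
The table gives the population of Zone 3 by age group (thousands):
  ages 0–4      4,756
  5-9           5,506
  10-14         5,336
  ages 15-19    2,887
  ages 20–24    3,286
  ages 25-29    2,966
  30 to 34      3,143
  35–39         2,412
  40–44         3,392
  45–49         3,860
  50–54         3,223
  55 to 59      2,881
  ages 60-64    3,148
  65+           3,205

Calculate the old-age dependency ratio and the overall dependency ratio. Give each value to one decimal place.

Old-age dependency ratio: 10.3
Total dependency ratio: 60.3

0–14: 4,756 + 5,506 + 5,336 = 15,598
15–64: 2,887 + 3,286 + 2,966 + 3,143 + 2,412 + 3,392 + 3,860 + 3,223 + 2,881 + 3,148 = 31,198
65+: 3,205
Old-age dependency ratio = 3,205 / 31,198 × 100 = 10.3
Total dependency ratio = (15,598 + 3,205) / 31,198 × 100 = 18,803 / 31,198 × 100 = 60.3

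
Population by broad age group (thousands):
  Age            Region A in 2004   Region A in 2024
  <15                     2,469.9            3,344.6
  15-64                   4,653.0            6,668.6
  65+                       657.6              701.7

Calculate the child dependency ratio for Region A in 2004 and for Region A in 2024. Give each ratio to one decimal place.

Region A in 2004: 2,469.9 / 4,653.0 × 100 = 53.1
Region A in 2024: 3,344.6 / 6,668.6 × 100 = 50.2

Region A in 2004: 53.1
Region A in 2024: 50.2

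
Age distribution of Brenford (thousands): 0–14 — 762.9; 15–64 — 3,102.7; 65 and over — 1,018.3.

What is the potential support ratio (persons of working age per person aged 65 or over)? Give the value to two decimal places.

Potential support ratio = 3,102.7 / 1,018.3 = 3.05

Potential support ratio: 3.05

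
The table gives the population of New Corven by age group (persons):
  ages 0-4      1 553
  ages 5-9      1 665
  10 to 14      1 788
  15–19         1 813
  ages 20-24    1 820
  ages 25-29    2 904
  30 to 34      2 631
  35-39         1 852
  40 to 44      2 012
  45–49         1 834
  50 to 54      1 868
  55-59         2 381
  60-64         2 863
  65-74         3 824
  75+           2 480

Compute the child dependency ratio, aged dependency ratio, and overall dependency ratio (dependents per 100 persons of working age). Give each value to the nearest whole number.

0–14: 1 553 + 1 665 + 1 788 = 5 006
15–64: 1 813 + 1 820 + 2 904 + 2 631 + 1 852 + 2 012 + 1 834 + 1 868 + 2 381 + 2 863 = 21 978
65+: 3 824 + 2 480 = 6 304
Youth dependency ratio = 5 006 / 21 978 × 100 = 23
Old-age dependency ratio = 6 304 / 21 978 × 100 = 29
Total dependency ratio = (5 006 + 6 304) / 21 978 × 100 = 11 310 / 21 978 × 100 = 51

Youth dependency ratio: 23
Old-age dependency ratio: 29
Total dependency ratio: 51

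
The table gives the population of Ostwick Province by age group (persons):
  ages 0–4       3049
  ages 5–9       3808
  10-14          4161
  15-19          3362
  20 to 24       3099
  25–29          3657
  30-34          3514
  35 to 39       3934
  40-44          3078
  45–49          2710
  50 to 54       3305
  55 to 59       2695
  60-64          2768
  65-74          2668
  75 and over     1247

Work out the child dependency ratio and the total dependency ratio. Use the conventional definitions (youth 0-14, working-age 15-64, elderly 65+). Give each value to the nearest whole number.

Youth dependency ratio: 34
Total dependency ratio: 46

0–14: 3049 + 3808 + 4161 = 11018
15–64: 3362 + 3099 + 3657 + 3514 + 3934 + 3078 + 2710 + 3305 + 2695 + 2768 = 32122
65+: 2668 + 1247 = 3915
Youth dependency ratio = 11018 / 32122 × 100 = 34
Total dependency ratio = (11018 + 3915) / 32122 × 100 = 14933 / 32122 × 100 = 46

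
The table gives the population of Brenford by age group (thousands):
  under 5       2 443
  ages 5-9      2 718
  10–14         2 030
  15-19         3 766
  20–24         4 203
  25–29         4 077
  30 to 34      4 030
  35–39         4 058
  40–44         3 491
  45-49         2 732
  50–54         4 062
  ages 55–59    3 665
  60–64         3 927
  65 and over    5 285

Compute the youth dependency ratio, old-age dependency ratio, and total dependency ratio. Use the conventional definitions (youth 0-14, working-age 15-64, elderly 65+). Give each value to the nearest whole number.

Youth dependency ratio: 19
Old-age dependency ratio: 14
Total dependency ratio: 33

0–14: 2 443 + 2 718 + 2 030 = 7 191
15–64: 3 766 + 4 203 + 4 077 + 4 030 + 4 058 + 3 491 + 2 732 + 4 062 + 3 665 + 3 927 = 38 011
65+: 5 285
Youth dependency ratio = 7 191 / 38 011 × 100 = 19
Old-age dependency ratio = 5 285 / 38 011 × 100 = 14
Total dependency ratio = (7 191 + 5 285) / 38 011 × 100 = 12 476 / 38 011 × 100 = 33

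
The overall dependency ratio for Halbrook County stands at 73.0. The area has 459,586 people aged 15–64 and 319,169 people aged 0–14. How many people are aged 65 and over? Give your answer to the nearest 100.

Total dependency ratio = (youth + elderly) / working-age × 100
73.0 = (319,169 + E) / 459,586 × 100
⇒ 16,300

Aged 65 and over: 16,300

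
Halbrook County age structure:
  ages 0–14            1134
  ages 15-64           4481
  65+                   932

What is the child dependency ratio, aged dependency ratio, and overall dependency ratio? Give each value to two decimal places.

Youth dependency ratio = 1134 / 4481 × 100 = 25.31
Old-age dependency ratio = 932 / 4481 × 100 = 20.80
Total dependency ratio = (1134 + 932) / 4481 × 100 = 2066 / 4481 × 100 = 46.11

Youth dependency ratio: 25.31
Old-age dependency ratio: 20.80
Total dependency ratio: 46.11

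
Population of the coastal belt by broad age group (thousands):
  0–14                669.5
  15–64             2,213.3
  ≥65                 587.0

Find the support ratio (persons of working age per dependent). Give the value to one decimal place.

Support ratio = 2,213.3 / (669.5 + 587.0) = 2,213.3 / 1,256.5 = 1.8

Support ratio: 1.8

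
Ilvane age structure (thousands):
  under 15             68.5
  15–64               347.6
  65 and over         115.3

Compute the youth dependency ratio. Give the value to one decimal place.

Youth dependency ratio = 68.5 / 347.6 × 100 = 19.7

Youth dependency ratio: 19.7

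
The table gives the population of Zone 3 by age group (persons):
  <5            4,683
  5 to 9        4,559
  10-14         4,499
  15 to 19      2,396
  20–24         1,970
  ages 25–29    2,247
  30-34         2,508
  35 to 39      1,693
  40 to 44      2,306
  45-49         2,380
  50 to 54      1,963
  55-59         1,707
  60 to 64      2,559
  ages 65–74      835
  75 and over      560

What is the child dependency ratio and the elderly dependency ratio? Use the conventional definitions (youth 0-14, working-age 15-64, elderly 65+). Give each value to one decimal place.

Youth dependency ratio: 63.2
Old-age dependency ratio: 6.4

0–14: 4,683 + 4,559 + 4,499 = 13,741
15–64: 2,396 + 1,970 + 2,247 + 2,508 + 1,693 + 2,306 + 2,380 + 1,963 + 1,707 + 2,559 = 21,729
65+: 835 + 560 = 1,395
Youth dependency ratio = 13,741 / 21,729 × 100 = 63.2
Old-age dependency ratio = 1,395 / 21,729 × 100 = 6.4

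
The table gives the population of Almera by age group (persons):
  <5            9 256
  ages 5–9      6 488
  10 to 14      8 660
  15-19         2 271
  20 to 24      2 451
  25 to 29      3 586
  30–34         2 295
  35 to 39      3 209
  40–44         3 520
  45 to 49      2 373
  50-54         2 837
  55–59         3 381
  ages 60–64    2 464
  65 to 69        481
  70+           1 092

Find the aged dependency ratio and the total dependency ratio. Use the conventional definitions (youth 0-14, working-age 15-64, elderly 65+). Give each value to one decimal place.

0–14: 9 256 + 6 488 + 8 660 = 24 404
15–64: 2 271 + 2 451 + 3 586 + 2 295 + 3 209 + 3 520 + 2 373 + 2 837 + 3 381 + 2 464 = 28 387
65+: 481 + 1 092 = 1 573
Old-age dependency ratio = 1 573 / 28 387 × 100 = 5.5
Total dependency ratio = (24 404 + 1 573) / 28 387 × 100 = 25 977 / 28 387 × 100 = 91.5

Old-age dependency ratio: 5.5
Total dependency ratio: 91.5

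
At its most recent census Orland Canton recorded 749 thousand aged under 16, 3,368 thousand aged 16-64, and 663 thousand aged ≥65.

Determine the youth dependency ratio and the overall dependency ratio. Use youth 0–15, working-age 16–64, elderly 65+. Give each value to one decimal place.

Youth dependency ratio = 749 / 3,368 × 100 = 22.2
Total dependency ratio = (749 + 663) / 3,368 × 100 = 1,412 / 3,368 × 100 = 41.9

Youth dependency ratio: 22.2
Total dependency ratio: 41.9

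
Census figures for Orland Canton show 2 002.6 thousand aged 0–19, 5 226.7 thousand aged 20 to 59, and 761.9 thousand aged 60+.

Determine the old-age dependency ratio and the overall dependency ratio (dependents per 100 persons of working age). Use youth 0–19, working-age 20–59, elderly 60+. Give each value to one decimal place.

Old-age dependency ratio = 761.9 / 5 226.7 × 100 = 14.6
Total dependency ratio = (2 002.6 + 761.9) / 5 226.7 × 100 = 2 764.5 / 5 226.7 × 100 = 52.9

Old-age dependency ratio: 14.6
Total dependency ratio: 52.9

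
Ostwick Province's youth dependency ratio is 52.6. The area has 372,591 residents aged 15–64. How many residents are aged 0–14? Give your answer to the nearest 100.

Aged 0–14: 196,000

Youth dependency ratio = youth / working-age × 100
52.6 = Y / 372,591 × 100
⇒ 196,000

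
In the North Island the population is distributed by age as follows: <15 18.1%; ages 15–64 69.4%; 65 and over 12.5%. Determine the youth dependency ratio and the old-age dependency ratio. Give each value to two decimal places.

Youth dependency ratio: 26.08
Old-age dependency ratio: 18.01

Youth dependency ratio = 18.1 / 69.4 × 100 = 26.08
Old-age dependency ratio = 12.5 / 69.4 × 100 = 18.01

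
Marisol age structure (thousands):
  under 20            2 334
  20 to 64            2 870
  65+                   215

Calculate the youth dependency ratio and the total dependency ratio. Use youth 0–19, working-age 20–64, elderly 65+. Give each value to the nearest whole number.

Youth dependency ratio: 81
Total dependency ratio: 89

Youth dependency ratio = 2 334 / 2 870 × 100 = 81
Total dependency ratio = (2 334 + 215) / 2 870 × 100 = 2 549 / 2 870 × 100 = 89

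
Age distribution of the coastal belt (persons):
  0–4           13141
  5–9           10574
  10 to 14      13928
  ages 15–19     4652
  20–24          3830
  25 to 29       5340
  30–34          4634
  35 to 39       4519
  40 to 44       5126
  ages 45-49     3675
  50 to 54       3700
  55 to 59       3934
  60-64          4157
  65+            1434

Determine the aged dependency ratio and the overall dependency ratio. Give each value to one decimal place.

Old-age dependency ratio: 3.3
Total dependency ratio: 89.7

0–14: 13141 + 10574 + 13928 = 37643
15–64: 4652 + 3830 + 5340 + 4634 + 4519 + 5126 + 3675 + 3700 + 3934 + 4157 = 43567
65+: 1434
Old-age dependency ratio = 1434 / 43567 × 100 = 3.3
Total dependency ratio = (37643 + 1434) / 43567 × 100 = 39077 / 43567 × 100 = 89.7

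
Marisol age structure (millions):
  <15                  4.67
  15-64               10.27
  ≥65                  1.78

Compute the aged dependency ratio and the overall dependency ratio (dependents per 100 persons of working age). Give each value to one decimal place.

Old-age dependency ratio = 1.78 / 10.27 × 100 = 17.3
Total dependency ratio = (4.67 + 1.78) / 10.27 × 100 = 6.45 / 10.27 × 100 = 62.8

Old-age dependency ratio: 17.3
Total dependency ratio: 62.8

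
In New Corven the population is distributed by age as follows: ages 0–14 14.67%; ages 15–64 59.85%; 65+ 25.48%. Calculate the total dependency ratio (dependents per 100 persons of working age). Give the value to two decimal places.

Total dependency ratio: 67.08

Total dependency ratio = (14.67 + 25.48) / 59.85 × 100 = 40.15 / 59.85 × 100 = 67.08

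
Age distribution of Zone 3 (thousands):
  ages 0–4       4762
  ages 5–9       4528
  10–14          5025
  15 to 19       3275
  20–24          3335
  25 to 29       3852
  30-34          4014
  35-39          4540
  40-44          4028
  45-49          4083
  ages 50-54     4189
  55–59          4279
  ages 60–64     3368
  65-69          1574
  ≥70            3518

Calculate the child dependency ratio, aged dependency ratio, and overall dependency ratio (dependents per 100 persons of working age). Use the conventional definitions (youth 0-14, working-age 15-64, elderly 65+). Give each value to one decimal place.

0–14: 4762 + 4528 + 5025 = 14315
15–64: 3275 + 3335 + 3852 + 4014 + 4540 + 4028 + 4083 + 4189 + 4279 + 3368 = 38963
65+: 1574 + 3518 = 5092
Youth dependency ratio = 14315 / 38963 × 100 = 36.7
Old-age dependency ratio = 5092 / 38963 × 100 = 13.1
Total dependency ratio = (14315 + 5092) / 38963 × 100 = 19407 / 38963 × 100 = 49.8

Youth dependency ratio: 36.7
Old-age dependency ratio: 13.1
Total dependency ratio: 49.8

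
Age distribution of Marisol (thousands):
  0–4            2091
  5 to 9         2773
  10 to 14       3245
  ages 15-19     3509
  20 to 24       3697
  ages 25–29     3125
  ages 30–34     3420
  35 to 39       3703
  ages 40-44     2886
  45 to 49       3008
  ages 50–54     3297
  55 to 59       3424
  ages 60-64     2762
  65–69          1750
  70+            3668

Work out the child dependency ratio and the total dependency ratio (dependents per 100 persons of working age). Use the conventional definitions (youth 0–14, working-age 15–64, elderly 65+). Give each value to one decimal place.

0–14: 2091 + 2773 + 3245 = 8109
15–64: 3509 + 3697 + 3125 + 3420 + 3703 + 2886 + 3008 + 3297 + 3424 + 2762 = 32831
65+: 1750 + 3668 = 5418
Youth dependency ratio = 8109 / 32831 × 100 = 24.7
Total dependency ratio = (8109 + 5418) / 32831 × 100 = 13527 / 32831 × 100 = 41.2

Youth dependency ratio: 24.7
Total dependency ratio: 41.2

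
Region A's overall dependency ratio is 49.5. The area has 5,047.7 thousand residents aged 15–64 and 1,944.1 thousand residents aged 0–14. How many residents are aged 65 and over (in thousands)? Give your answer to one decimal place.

Aged 65 and over: 554.5

Total dependency ratio = (youth + elderly) / working-age × 100
49.5 = (1,944.1 + E) / 5,047.7 × 100
⇒ 554.5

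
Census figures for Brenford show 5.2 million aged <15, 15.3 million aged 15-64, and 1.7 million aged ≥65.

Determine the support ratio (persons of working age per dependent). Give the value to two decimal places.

Support ratio: 2.22

Support ratio = 15.3 / (5.2 + 1.7) = 15.3 / 6.9 = 2.22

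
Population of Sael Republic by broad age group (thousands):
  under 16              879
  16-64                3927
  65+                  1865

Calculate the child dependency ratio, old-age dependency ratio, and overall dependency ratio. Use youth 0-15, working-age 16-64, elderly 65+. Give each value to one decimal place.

Youth dependency ratio: 22.4
Old-age dependency ratio: 47.5
Total dependency ratio: 69.9

Youth dependency ratio = 879 / 3927 × 100 = 22.4
Old-age dependency ratio = 1865 / 3927 × 100 = 47.5
Total dependency ratio = (879 + 1865) / 3927 × 100 = 2744 / 3927 × 100 = 69.9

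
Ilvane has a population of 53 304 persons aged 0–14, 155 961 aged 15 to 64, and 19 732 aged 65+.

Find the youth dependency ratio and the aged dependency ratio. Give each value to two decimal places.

Youth dependency ratio: 34.18
Old-age dependency ratio: 12.65

Youth dependency ratio = 53 304 / 155 961 × 100 = 34.18
Old-age dependency ratio = 19 732 / 155 961 × 100 = 12.65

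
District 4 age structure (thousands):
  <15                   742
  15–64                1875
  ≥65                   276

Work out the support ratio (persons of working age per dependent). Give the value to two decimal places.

Support ratio = 1875 / (742 + 276) = 1875 / 1018 = 1.84

Support ratio: 1.84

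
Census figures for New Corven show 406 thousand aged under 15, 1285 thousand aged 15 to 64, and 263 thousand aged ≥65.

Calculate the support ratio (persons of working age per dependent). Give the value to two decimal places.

Support ratio: 1.92

Support ratio = 1285 / (406 + 263) = 1285 / 669 = 1.92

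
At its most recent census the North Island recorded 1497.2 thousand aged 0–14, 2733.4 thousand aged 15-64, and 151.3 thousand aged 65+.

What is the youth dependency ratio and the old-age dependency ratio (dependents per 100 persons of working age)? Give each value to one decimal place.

Youth dependency ratio = 1497.2 / 2733.4 × 100 = 54.8
Old-age dependency ratio = 151.3 / 2733.4 × 100 = 5.5

Youth dependency ratio: 54.8
Old-age dependency ratio: 5.5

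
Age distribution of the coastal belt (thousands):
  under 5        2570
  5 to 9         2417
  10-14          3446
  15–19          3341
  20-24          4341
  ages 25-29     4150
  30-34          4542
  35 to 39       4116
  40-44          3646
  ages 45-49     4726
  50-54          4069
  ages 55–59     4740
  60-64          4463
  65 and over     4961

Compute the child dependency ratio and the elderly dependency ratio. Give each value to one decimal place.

Youth dependency ratio: 20.0
Old-age dependency ratio: 11.8

0–14: 2570 + 2417 + 3446 = 8433
15–64: 3341 + 4341 + 4150 + 4542 + 4116 + 3646 + 4726 + 4069 + 4740 + 4463 = 42134
65+: 4961
Youth dependency ratio = 8433 / 42134 × 100 = 20.0
Old-age dependency ratio = 4961 / 42134 × 100 = 11.8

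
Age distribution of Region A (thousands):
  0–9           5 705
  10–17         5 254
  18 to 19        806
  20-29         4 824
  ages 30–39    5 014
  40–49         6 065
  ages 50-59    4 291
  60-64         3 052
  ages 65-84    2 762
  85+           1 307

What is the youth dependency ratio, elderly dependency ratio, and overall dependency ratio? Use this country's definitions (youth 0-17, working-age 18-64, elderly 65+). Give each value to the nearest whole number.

Youth dependency ratio: 46
Old-age dependency ratio: 17
Total dependency ratio: 62

0–17: 5 705 + 5 254 = 10 959
18–64: 806 + 4 824 + 5 014 + 6 065 + 4 291 + 3 052 = 24 052
65+: 2 762 + 1 307 = 4 069
Youth dependency ratio = 10 959 / 24 052 × 100 = 46
Old-age dependency ratio = 4 069 / 24 052 × 100 = 17
Total dependency ratio = (10 959 + 4 069) / 24 052 × 100 = 15 028 / 24 052 × 100 = 62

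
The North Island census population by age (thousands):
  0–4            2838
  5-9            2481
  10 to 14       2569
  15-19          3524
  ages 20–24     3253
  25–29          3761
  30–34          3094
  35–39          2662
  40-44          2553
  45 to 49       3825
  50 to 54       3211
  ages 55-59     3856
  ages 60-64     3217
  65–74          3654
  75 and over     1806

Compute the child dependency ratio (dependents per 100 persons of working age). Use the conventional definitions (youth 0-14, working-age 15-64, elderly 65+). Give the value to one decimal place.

Youth dependency ratio: 23.9

0–14: 2838 + 2481 + 2569 = 7888
15–64: 3524 + 3253 + 3761 + 3094 + 2662 + 2553 + 3825 + 3211 + 3856 + 3217 = 32956
65+: 3654 + 1806 = 5460
Youth dependency ratio = 7888 / 32956 × 100 = 23.9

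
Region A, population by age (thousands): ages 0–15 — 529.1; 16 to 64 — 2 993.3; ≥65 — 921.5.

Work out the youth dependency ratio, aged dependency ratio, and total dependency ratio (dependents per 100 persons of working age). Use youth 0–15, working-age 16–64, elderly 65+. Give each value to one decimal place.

Youth dependency ratio: 17.7
Old-age dependency ratio: 30.8
Total dependency ratio: 48.5

Youth dependency ratio = 529.1 / 2 993.3 × 100 = 17.7
Old-age dependency ratio = 921.5 / 2 993.3 × 100 = 30.8
Total dependency ratio = (529.1 + 921.5) / 2 993.3 × 100 = 1 450.6 / 2 993.3 × 100 = 48.5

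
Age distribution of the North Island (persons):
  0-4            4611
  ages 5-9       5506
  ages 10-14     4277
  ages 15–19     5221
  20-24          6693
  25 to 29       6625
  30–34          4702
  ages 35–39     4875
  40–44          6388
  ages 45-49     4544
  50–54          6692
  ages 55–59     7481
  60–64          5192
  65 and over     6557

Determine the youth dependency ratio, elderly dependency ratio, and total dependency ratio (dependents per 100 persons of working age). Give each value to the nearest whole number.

Youth dependency ratio: 25
Old-age dependency ratio: 11
Total dependency ratio: 36

0–14: 4611 + 5506 + 4277 = 14394
15–64: 5221 + 6693 + 6625 + 4702 + 4875 + 6388 + 4544 + 6692 + 7481 + 5192 = 58413
65+: 6557
Youth dependency ratio = 14394 / 58413 × 100 = 25
Old-age dependency ratio = 6557 / 58413 × 100 = 11
Total dependency ratio = (14394 + 6557) / 58413 × 100 = 20951 / 58413 × 100 = 36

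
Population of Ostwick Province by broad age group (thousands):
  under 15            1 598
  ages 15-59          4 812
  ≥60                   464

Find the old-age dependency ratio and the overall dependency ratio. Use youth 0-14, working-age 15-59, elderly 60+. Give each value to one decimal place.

Old-age dependency ratio = 464 / 4 812 × 100 = 9.6
Total dependency ratio = (1 598 + 464) / 4 812 × 100 = 2 062 / 4 812 × 100 = 42.9

Old-age dependency ratio: 9.6
Total dependency ratio: 42.9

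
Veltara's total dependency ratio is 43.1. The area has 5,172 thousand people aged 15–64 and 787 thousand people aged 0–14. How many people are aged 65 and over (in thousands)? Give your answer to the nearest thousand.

Aged 65 and over: 1,442

Total dependency ratio = (youth + elderly) / working-age × 100
43.1 = (787 + E) / 5,172 × 100
⇒ 1,442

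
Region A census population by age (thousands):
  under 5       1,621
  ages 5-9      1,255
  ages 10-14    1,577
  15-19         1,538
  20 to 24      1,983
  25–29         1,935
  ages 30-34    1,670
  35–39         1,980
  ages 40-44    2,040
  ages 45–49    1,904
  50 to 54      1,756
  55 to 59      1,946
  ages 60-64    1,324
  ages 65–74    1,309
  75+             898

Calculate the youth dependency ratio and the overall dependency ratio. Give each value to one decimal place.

Youth dependency ratio: 24.6
Total dependency ratio: 36.8

0–14: 1,621 + 1,255 + 1,577 = 4,453
15–64: 1,538 + 1,983 + 1,935 + 1,670 + 1,980 + 2,040 + 1,904 + 1,756 + 1,946 + 1,324 = 18,076
65+: 1,309 + 898 = 2,207
Youth dependency ratio = 4,453 / 18,076 × 100 = 24.6
Total dependency ratio = (4,453 + 2,207) / 18,076 × 100 = 6,660 / 18,076 × 100 = 36.8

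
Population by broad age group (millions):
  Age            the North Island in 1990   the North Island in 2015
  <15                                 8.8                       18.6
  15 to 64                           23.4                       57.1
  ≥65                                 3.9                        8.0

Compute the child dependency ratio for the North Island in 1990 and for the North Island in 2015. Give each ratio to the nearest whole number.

the North Island in 1990: 38
the North Island in 2015: 33

the North Island in 1990: 8.8 / 23.4 × 100 = 38
the North Island in 2015: 18.6 / 57.1 × 100 = 33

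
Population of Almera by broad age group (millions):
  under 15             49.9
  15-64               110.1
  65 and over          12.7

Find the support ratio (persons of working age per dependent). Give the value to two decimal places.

Support ratio = 110.1 / (49.9 + 12.7) = 110.1 / 62.6 = 1.76

Support ratio: 1.76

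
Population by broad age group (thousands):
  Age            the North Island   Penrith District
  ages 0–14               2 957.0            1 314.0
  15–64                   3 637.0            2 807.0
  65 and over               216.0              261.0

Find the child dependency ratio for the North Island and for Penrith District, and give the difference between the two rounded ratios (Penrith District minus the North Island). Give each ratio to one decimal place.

the North Island: 2 957.0 / 3 637.0 × 100 = 81.3
Penrith District: 1 314.0 / 2 807.0 × 100 = 46.8

the North Island: 81.3
Penrith District: 46.8
Difference: -34.5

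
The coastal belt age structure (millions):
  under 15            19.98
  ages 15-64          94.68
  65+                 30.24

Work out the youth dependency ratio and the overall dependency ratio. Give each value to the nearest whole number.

Youth dependency ratio: 21
Total dependency ratio: 53

Youth dependency ratio = 19.98 / 94.68 × 100 = 21
Total dependency ratio = (19.98 + 30.24) / 94.68 × 100 = 50.22 / 94.68 × 100 = 53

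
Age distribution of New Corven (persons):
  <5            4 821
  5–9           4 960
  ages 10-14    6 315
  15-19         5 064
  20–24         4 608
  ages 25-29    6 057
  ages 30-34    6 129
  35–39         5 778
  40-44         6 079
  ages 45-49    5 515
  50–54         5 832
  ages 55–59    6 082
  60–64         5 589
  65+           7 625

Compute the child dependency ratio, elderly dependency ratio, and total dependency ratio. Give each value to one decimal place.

Youth dependency ratio: 28.4
Old-age dependency ratio: 13.4
Total dependency ratio: 41.8

0–14: 4 821 + 4 960 + 6 315 = 16 096
15–64: 5 064 + 4 608 + 6 057 + 6 129 + 5 778 + 6 079 + 5 515 + 5 832 + 6 082 + 5 589 = 56 733
65+: 7 625
Youth dependency ratio = 16 096 / 56 733 × 100 = 28.4
Old-age dependency ratio = 7 625 / 56 733 × 100 = 13.4
Total dependency ratio = (16 096 + 7 625) / 56 733 × 100 = 23 721 / 56 733 × 100 = 41.8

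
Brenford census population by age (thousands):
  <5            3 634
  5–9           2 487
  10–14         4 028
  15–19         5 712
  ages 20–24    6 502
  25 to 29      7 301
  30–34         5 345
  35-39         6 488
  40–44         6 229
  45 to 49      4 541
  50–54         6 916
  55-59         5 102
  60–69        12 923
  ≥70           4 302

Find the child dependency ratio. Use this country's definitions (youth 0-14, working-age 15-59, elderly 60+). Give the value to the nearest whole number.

0–14: 3 634 + 2 487 + 4 028 = 10 149
15–59: 5 712 + 6 502 + 7 301 + 5 345 + 6 488 + 6 229 + 4 541 + 6 916 + 5 102 = 54 136
60+: 12 923 + 4 302 = 17 225
Youth dependency ratio = 10 149 / 54 136 × 100 = 19

Youth dependency ratio: 19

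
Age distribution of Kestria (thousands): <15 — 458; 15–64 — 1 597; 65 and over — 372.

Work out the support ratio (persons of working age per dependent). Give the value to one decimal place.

Support ratio: 1.9

Support ratio = 1 597 / (458 + 372) = 1 597 / 830 = 1.9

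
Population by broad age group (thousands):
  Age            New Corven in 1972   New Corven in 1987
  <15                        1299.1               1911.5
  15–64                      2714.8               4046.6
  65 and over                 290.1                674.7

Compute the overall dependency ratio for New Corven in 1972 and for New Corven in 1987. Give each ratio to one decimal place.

New Corven in 1972: 58.5
New Corven in 1987: 63.9

New Corven in 1972: (1299.1 + 290.1) / 2714.8 × 100 = 1589.2 / 2714.8 × 100 = 58.5
New Corven in 1987: (1911.5 + 674.7) / 4046.6 × 100 = 2586.2 / 4046.6 × 100 = 63.9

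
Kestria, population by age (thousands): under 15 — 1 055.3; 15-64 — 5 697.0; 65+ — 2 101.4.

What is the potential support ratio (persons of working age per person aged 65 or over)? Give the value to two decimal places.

Potential support ratio: 2.71

Potential support ratio = 5 697.0 / 2 101.4 = 2.71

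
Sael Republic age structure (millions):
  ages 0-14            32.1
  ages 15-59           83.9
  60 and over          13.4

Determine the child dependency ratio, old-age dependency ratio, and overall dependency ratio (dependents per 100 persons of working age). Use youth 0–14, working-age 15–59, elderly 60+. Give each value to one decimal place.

Youth dependency ratio: 38.3
Old-age dependency ratio: 16.0
Total dependency ratio: 54.2

Youth dependency ratio = 32.1 / 83.9 × 100 = 38.3
Old-age dependency ratio = 13.4 / 83.9 × 100 = 16.0
Total dependency ratio = (32.1 + 13.4) / 83.9 × 100 = 45.5 / 83.9 × 100 = 54.2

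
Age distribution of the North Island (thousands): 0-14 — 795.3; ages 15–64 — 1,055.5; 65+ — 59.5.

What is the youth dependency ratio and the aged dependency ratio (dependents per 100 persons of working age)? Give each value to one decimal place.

Youth dependency ratio: 75.3
Old-age dependency ratio: 5.6

Youth dependency ratio = 795.3 / 1,055.5 × 100 = 75.3
Old-age dependency ratio = 59.5 / 1,055.5 × 100 = 5.6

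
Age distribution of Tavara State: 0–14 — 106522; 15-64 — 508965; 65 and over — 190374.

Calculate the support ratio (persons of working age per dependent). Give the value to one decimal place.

Support ratio: 1.7

Support ratio = 508965 / (106522 + 190374) = 508965 / 296896 = 1.7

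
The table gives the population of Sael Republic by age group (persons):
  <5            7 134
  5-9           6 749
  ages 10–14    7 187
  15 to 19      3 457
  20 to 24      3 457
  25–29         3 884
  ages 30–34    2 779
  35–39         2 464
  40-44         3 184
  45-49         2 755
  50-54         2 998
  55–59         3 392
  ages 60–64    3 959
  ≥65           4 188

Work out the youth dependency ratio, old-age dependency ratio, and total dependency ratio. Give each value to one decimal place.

0–14: 7 134 + 6 749 + 7 187 = 21 070
15–64: 3 457 + 3 457 + 3 884 + 2 779 + 2 464 + 3 184 + 2 755 + 2 998 + 3 392 + 3 959 = 32 329
65+: 4 188
Youth dependency ratio = 21 070 / 32 329 × 100 = 65.2
Old-age dependency ratio = 4 188 / 32 329 × 100 = 13.0
Total dependency ratio = (21 070 + 4 188) / 32 329 × 100 = 25 258 / 32 329 × 100 = 78.1

Youth dependency ratio: 65.2
Old-age dependency ratio: 13.0
Total dependency ratio: 78.1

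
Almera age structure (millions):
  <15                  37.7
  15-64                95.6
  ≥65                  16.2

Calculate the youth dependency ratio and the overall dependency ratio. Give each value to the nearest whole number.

Youth dependency ratio: 39
Total dependency ratio: 56

Youth dependency ratio = 37.7 / 95.6 × 100 = 39
Total dependency ratio = (37.7 + 16.2) / 95.6 × 100 = 53.9 / 95.6 × 100 = 56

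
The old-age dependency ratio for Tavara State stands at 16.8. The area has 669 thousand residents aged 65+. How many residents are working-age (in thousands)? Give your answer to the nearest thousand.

Working-age: 3,982

Old-age dependency ratio = elderly / working-age × 100
16.8 = 669 / W × 100
⇒ 3,982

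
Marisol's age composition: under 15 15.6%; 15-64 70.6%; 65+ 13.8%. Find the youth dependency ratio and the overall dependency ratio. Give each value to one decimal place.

Youth dependency ratio = 15.6 / 70.6 × 100 = 22.1
Total dependency ratio = (15.6 + 13.8) / 70.6 × 100 = 29.4 / 70.6 × 100 = 41.6

Youth dependency ratio: 22.1
Total dependency ratio: 41.6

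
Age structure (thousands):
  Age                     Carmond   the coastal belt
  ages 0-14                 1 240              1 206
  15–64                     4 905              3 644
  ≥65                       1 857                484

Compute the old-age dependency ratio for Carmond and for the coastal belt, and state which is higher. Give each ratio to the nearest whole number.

Carmond: 1 857 / 4 905 × 100 = 38
the coastal belt: 484 / 3 644 × 100 = 13

Carmond: 38
the coastal belt: 13
Higher: Carmond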